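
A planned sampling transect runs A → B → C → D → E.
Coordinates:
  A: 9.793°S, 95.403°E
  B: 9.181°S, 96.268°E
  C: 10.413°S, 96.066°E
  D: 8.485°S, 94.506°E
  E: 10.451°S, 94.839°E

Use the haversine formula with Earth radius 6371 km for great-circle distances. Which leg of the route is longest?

Leg distances:
A→B: 116.8 km
B→C: 138.8 km
C→D: 274.3 km
D→E: 221.6 km
The longest leg is C–D at 274.3 km.

C–D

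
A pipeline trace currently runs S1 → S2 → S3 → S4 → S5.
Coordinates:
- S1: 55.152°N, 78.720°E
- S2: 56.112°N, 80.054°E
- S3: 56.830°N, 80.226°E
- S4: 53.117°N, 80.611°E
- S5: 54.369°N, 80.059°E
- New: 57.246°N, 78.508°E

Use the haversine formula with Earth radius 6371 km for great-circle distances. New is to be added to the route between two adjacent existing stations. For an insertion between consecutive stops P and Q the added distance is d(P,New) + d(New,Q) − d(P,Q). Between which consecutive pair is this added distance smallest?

Added distance for inserting New between each consecutive pair:
S1–S2: 255.1 km
S2–S3: 190.8 km
S3–S4: 178.3 km
S4–S5: 668.5 km
Smallest added distance is 178.3 km, inserting between S3 and S4.

between S3 and S4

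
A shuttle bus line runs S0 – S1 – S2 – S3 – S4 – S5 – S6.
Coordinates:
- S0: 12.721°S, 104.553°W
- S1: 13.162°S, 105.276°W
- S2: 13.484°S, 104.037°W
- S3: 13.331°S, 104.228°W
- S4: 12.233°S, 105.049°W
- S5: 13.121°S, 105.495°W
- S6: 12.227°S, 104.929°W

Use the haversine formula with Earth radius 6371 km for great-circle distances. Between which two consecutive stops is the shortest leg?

S2–S3

Leg distances:
S0→S1: 92.4 km
S1→S2: 138.8 km
S2→S3: 26.8 km
S3→S4: 151.1 km
S4→S5: 110.0 km
S5→S6: 116.8 km
The shortest leg is S2–S3 at 26.8 km.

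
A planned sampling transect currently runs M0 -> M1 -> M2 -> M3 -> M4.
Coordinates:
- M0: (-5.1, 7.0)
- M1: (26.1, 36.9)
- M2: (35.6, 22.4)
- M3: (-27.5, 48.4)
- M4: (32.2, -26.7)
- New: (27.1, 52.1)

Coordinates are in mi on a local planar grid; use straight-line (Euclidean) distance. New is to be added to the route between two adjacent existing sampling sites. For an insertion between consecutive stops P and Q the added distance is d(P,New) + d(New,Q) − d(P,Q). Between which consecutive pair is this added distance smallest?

Added distance for inserting New between each consecutive pair:
M0–M1: 27.4 mi
M1–M2: 28.8 mi
M2–M3: 17.4 mi
M3–M4: 37.8 mi
Smallest added distance is 17.4 mi, inserting between M2 and M3.

between M2 and M3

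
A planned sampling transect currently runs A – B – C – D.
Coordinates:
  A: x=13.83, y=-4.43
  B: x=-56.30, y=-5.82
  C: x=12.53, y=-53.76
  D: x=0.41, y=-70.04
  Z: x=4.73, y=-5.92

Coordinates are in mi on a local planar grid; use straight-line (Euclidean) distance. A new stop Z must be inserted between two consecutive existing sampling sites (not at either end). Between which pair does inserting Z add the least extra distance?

between A and B

Added distance for inserting Z between each consecutive pair:
A–B: 0.1 mi
B–C: 25.6 mi
C–D: 92.4 mi
Smallest added distance is 0.1 mi, inserting between A and B.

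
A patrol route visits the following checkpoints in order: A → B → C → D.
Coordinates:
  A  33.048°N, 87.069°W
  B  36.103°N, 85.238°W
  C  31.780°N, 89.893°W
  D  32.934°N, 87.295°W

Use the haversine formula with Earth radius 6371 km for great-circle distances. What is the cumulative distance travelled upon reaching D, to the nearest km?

1299 km

Leg distances:
A→B: 378.8 km  (cumulative 378.8 km)
B→C: 644.4 km  (cumulative 1023.2 km)
C→D: 275.7 km  (cumulative 1298.9 km)
Cumulative distance at D ≈ 1299 km.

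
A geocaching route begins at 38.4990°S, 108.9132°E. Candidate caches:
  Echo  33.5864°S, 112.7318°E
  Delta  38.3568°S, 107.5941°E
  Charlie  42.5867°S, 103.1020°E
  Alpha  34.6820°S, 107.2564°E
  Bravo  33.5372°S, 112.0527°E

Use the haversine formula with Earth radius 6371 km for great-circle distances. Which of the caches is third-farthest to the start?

Bravo

Distances from the start (38.4990°S, 108.9132°E):
Charlie: 668.8 km
Echo: 645.0 km
Bravo: 619.7 km
Alpha: 449.4 km
Delta: 116.0 km
The third-farthest is Bravo at 619.7 km.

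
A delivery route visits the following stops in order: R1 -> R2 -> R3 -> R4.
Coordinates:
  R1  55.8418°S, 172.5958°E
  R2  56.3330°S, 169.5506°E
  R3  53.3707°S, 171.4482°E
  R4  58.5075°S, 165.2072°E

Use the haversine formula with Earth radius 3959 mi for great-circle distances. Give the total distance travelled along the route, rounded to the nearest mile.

769 mi

Leg distances:
R1→R2: 122.2 mi  (cumulative 122.2 mi)
R2→R3: 218.1 mi  (cumulative 340.3 mi)
R3→R4: 428.9 mi  (cumulative 769.3 mi)
Total route length ≈ 769 mi.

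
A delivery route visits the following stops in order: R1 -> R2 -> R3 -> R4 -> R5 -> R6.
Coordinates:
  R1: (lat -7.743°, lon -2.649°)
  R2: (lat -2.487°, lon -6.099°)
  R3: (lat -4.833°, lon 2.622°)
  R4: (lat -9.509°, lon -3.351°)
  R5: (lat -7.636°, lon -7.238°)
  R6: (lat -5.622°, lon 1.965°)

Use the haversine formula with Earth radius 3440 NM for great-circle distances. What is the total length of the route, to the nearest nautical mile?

Leg distances:
R1→R2: 377.0 NM  (cumulative 377.0 NM)
R2→R3: 541.1 NM  (cumulative 918.1 NM)
R3→R4: 453.1 NM  (cumulative 1371.3 NM)
R4→R5: 256.7 NM  (cumulative 1628.0 NM)
R5→R6: 562.0 NM  (cumulative 2189.9 NM)
Total route length ≈ 2190 NM.

2190 NM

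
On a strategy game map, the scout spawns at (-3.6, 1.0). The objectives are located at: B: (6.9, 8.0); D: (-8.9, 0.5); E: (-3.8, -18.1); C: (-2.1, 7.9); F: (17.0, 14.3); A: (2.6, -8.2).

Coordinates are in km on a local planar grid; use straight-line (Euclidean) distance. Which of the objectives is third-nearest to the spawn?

A

Distance to each, sorted:
D: 5.3 km
C: 7.1 km
A: 11.1 km
B: 12.6 km
E: 19.1 km
F: 24.5 km
The third-nearest is A at 11.1 km.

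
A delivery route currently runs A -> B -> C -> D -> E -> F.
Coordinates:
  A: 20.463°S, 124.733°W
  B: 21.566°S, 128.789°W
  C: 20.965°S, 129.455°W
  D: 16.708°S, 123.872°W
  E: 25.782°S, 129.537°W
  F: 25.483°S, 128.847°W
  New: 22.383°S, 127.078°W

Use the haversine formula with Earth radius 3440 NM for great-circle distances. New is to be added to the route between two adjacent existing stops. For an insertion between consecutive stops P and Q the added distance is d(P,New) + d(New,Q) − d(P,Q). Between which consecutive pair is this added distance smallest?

Added distance for inserting New between each consecutive pair:
A–B: 44.9 NM
B–C: 212.9 NM
C–D: 136.2 NM
D–E: 0.4 NM
E–F: 413.0 NM
Smallest added distance is 0.4 NM, inserting between D and E.

between D and E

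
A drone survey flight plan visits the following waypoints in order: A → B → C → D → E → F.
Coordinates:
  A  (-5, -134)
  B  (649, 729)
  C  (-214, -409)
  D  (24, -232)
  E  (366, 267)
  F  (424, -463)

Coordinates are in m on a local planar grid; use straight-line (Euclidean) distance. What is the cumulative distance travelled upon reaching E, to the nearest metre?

Leg distances:
A→B: 1082.8 m  (cumulative 1082.8 m)
B→C: 1428.2 m  (cumulative 2511.0 m)
C→D: 296.6 m  (cumulative 2807.6 m)
D→E: 605.0 m  (cumulative 3412.6 m)
Cumulative distance at E ≈ 3413 m.

3413 m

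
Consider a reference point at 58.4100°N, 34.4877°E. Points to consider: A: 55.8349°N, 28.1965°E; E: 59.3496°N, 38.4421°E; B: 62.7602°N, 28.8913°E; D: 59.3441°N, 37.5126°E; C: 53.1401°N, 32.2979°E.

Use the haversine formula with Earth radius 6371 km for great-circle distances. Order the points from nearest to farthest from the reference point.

D, E, A, B, C

Distances from the reference point:
D 59.3441°N, 37.5126°E: 202.5 km
E 59.3496°N, 38.4421°E: 250.1 km
A 55.8349°N, 28.1965°E: 475.3 km
B 62.7602°N, 28.8913°E: 571.7 km
C 53.1401°N, 32.2979°E: 601.7 km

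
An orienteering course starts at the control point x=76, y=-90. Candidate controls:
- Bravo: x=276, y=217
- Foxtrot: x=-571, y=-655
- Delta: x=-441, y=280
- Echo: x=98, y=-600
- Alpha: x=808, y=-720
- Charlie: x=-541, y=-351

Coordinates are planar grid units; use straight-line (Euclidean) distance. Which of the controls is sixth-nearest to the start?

Alpha

Distances from the start (x=76, y=-90):
Bravo: 366.4
Echo: 510.5
Delta: 635.8
Charlie: 669.9
Foxtrot: 859.0
Alpha: 965.8
The sixth-nearest is Alpha at 965.8.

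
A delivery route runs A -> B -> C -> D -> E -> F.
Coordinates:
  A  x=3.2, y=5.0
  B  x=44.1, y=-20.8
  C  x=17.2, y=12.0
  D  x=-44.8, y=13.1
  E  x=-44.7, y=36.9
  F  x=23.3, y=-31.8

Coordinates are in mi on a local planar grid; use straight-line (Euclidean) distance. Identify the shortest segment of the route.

Leg distances:
A→B: 48.4 mi
B→C: 42.4 mi
C→D: 62.0 mi
D→E: 23.8 mi
E→F: 96.7 mi
The shortest leg is D–E at 23.8 mi.

D–E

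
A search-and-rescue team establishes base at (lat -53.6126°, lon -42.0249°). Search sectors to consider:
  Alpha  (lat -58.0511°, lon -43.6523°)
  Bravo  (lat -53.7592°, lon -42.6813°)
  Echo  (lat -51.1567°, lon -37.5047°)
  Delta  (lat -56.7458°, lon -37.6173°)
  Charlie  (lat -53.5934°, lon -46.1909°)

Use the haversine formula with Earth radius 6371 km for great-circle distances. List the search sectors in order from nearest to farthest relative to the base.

Bravo, Charlie, Echo, Delta, Alpha

Distances from the base:
Bravo (lat -53.7592°, lon -42.6813°): 46.2 km
Charlie (lat -53.5934°, lon -46.1909°): 274.8 km
Echo (lat -51.1567°, lon -37.5047°): 410.6 km
Delta (lat -56.7458°, lon -37.6173°): 446.7 km
Alpha (lat -58.0511°, lon -43.6523°): 503.9 km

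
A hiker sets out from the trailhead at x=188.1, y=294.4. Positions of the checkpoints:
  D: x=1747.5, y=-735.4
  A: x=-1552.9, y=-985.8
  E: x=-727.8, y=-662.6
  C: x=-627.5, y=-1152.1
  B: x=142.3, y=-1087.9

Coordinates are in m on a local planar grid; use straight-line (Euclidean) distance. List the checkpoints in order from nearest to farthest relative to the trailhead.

Distance from the trailhead at x=188.1, y=294.4 to each:
E x=-727.8, y=-662.6: 1324.7 m
B x=142.3, y=-1087.9: 1383.1 m
C x=-627.5, y=-1152.1: 1660.6 m
D x=1747.5, y=-735.4: 1868.7 m
A x=-1552.9, y=-985.8: 2161.0 m

E, B, C, D, A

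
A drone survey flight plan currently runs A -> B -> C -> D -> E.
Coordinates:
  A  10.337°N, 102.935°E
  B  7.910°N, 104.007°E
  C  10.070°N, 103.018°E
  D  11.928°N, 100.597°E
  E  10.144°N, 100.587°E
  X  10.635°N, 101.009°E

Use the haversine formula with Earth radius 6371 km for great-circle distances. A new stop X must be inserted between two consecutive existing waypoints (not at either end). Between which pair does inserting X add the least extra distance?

between D and E

Added distance for inserting X between each consecutive pair:
A–B: 366.0 km
B–C: 412.2 km
C–D: 43.8 km
D–E: 23.7 km
Smallest added distance is 23.7 km, inserting between D and E.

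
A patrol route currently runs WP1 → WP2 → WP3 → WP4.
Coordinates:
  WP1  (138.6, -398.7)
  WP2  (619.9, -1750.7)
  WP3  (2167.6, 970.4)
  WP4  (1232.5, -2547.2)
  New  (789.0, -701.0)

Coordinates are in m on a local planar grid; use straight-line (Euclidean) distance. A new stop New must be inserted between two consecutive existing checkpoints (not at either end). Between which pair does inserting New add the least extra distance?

Added distance for inserting New between each consecutive pair:
WP1–WP2: 345.3 m
WP2–WP3: 99.4 m
WP3–WP4: 425.5 m
Smallest added distance is 99.4 m, inserting between WP2 and WP3.

between WP2 and WP3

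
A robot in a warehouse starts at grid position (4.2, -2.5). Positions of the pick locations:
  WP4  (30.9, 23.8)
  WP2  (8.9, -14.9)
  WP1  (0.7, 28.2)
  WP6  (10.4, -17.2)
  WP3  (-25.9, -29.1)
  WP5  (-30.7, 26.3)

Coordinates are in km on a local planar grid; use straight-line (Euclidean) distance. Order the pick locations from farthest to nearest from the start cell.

Distance from the start cell at (4.2, -2.5) to each:
WP5 (-30.7, 26.3): 45.2 km
WP3 (-25.9, -29.1): 40.2 km
WP4 (30.9, 23.8): 37.5 km
WP1 (0.7, 28.2): 30.9 km
WP6 (10.4, -17.2): 16.0 km
WP2 (8.9, -14.9): 13.3 km

WP5, WP3, WP4, WP1, WP6, WP2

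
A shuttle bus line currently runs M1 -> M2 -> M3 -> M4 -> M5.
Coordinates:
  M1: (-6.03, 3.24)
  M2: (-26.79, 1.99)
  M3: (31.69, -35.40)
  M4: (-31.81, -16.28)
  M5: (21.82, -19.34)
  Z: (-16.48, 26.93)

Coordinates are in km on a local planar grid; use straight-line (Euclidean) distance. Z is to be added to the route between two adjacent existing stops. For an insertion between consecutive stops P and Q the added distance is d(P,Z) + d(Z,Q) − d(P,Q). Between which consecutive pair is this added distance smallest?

Added distance for inserting Z between each consecutive pair:
M1–M2: 32.1 km
M2–M3: 36.3 km
M3–M4: 58.3 km
M4–M5: 52.2 km
Smallest added distance is 32.1 km, inserting between M1 and M2.

between M1 and M2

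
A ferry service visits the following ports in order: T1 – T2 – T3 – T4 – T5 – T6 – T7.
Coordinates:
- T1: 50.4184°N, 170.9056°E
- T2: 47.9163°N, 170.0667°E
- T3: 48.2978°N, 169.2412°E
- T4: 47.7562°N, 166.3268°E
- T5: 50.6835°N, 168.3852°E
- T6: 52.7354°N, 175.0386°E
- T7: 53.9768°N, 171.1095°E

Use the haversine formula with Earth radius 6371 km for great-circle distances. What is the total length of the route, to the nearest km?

1749 km

Leg distances:
T1→T2: 284.8 km  (cumulative 284.8 km)
T2→T3: 74.5 km  (cumulative 359.4 km)
T3→T4: 224.9 km  (cumulative 584.3 km)
T4→T5: 358.2 km  (cumulative 942.4 km)
T5→T6: 511.8 km  (cumulative 1454.2 km)
T6→T7: 295.0 km  (cumulative 1749.2 km)
Total route length ≈ 1749 km.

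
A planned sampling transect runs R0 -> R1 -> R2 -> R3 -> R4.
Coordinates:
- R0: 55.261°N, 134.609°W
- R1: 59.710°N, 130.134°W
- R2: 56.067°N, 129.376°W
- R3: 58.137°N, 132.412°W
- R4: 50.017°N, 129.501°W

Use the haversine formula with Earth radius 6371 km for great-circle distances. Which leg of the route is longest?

Leg distances:
R0→R1: 562.1 km
R1→R2: 407.5 km
R2→R3: 294.2 km
R3→R4: 922.4 km
The longest leg is R3–R4 at 922.4 km.

R3–R4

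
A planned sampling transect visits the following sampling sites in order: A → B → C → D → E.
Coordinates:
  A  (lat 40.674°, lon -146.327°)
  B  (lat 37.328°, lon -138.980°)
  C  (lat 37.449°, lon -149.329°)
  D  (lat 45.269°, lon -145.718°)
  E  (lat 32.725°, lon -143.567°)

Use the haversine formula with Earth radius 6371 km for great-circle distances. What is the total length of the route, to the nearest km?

3976 km

Leg distances:
A→B: 735.5 km  (cumulative 735.5 km)
B→C: 914.0 km  (cumulative 1649.4 km)
C→D: 920.0 km  (cumulative 2569.5 km)
D→E: 1407.0 km  (cumulative 3976.5 km)
Total route length ≈ 3976 km.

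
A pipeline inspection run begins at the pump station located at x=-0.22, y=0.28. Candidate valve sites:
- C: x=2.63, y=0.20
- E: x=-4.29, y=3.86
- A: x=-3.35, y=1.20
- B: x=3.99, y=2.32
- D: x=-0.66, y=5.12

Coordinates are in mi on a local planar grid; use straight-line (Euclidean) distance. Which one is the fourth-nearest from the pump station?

Distance to each, sorted:
C: 2.9 mi
A: 3.3 mi
B: 4.7 mi
D: 4.9 mi
E: 5.4 mi
The fourth-nearest is D at 4.9 mi.

D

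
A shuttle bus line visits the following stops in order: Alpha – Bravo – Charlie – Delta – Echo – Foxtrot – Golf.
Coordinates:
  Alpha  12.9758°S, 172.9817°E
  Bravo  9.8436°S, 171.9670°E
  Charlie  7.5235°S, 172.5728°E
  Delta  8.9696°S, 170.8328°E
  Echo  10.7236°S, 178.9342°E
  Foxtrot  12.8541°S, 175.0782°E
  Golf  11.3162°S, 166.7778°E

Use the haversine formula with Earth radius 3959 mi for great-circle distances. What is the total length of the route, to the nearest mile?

Leg distances:
Alpha→Bravo: 227.1 mi  (cumulative 227.1 mi)
Bravo→Charlie: 165.6 mi  (cumulative 392.6 mi)
Charlie→Delta: 155.4 mi  (cumulative 548.0 mi)
Delta→Echo: 564.7 mi  (cumulative 1112.7 mi)
Echo→Foxtrot: 299.5 mi  (cumulative 1412.2 mi)
Foxtrot→Golf: 570.8 mi  (cumulative 1982.9 mi)
Total route length ≈ 1983 mi.

1983 mi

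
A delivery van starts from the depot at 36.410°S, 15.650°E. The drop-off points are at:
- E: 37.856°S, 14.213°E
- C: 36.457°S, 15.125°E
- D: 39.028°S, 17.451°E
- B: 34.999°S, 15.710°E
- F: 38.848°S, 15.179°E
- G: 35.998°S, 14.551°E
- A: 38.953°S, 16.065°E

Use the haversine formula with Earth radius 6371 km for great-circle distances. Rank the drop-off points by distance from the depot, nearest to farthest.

Distance from the depot at 36.410°S, 15.650°E to each:
C 36.457°S, 15.125°E: 47.3 km
G 35.998°S, 14.551°E: 108.7 km
B 34.999°S, 15.710°E: 157.0 km
E 37.856°S, 14.213°E: 205.1 km
F 38.848°S, 15.179°E: 274.2 km
A 38.953°S, 16.065°E: 285.1 km
D 39.028°S, 17.451°E: 331.4 km

C, G, B, E, F, A, D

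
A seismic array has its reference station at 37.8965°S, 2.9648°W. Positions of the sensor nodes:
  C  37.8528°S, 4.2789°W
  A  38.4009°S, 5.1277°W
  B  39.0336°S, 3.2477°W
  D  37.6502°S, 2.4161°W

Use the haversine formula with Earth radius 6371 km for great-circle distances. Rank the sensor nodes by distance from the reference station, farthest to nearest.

A, B, C, D

Computing each great-circle distance from 37.8965°S, 2.9648°W:
A 38.4009°S, 5.1277°W: 197.3 km
B 39.0336°S, 3.2477°W: 128.8 km
C 37.8528°S, 4.2789°W: 115.4 km
D 37.6502°S, 2.4161°W: 55.5 km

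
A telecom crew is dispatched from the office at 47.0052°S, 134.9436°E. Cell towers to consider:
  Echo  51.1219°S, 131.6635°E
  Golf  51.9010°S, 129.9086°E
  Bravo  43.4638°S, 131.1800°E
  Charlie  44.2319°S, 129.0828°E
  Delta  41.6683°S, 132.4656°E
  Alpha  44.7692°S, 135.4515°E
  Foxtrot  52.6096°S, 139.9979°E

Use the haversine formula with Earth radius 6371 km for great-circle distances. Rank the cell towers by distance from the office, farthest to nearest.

Distances from the office:
Foxtrot 52.6096°S, 139.9979°E: 720.6 km
Golf 51.9010°S, 129.9086°E: 654.5 km
Delta 41.6683°S, 132.4656°E: 625.2 km
Charlie 44.2319°S, 129.0828°E: 550.1 km
Echo 51.1219°S, 131.6635°E: 516.3 km
Bravo 43.4638°S, 131.1800°E: 491.7 km
Alpha 44.7692°S, 135.4515°E: 251.7 km

Foxtrot, Golf, Delta, Charlie, Echo, Bravo, Alpha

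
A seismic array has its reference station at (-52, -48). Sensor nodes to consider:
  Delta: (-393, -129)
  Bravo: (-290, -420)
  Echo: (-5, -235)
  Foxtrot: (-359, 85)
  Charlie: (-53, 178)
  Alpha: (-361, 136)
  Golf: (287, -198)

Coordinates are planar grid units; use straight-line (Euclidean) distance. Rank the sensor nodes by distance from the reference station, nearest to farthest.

Echo, Charlie, Foxtrot, Delta, Alpha, Golf, Bravo

Distance from the reference station at (-52, -48) to each:
Echo (-5, -235): 192.8
Charlie (-53, 178): 226.0
Foxtrot (-359, 85): 334.6
Delta (-393, -129): 350.5
Alpha (-361, 136): 359.6
Golf (287, -198): 370.7
Bravo (-290, -420): 441.6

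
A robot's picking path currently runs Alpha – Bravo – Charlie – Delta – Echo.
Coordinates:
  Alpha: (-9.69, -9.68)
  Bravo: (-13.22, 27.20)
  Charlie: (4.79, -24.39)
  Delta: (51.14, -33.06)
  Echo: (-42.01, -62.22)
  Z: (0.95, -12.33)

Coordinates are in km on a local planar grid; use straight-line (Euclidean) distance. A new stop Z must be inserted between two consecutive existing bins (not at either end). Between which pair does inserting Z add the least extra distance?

Added distance for inserting Z between each consecutive pair:
Alpha–Bravo: 15.9 km
Bravo–Charlie: 0.0 km
Charlie–Delta: 19.8 km
Delta–Echo: 22.5 km
Smallest added distance is 0.0 km, inserting between Bravo and Charlie.

between Bravo and Charlie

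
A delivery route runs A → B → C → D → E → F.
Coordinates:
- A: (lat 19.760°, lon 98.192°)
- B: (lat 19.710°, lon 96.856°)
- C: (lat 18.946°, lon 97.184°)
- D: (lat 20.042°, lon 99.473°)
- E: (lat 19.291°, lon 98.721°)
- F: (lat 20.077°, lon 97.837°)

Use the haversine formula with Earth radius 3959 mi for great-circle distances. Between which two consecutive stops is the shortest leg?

Leg distances:
A→B: 87.0 mi
B→C: 57.0 mi
C→D: 167.2 mi
D→E: 71.3 mi
E→F: 79.1 mi
The shortest leg is B–C at 57.0 mi.

B–C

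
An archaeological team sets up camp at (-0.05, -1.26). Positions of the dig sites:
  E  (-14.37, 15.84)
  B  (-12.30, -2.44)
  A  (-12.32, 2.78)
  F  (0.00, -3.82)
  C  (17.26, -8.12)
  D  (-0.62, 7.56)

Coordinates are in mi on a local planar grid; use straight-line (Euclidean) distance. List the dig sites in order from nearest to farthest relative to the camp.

Computing each straight-line distance from (-0.05, -1.26):
F (0.00, -3.82): 2.6 mi
D (-0.62, 7.56): 8.8 mi
B (-12.30, -2.44): 12.3 mi
A (-12.32, 2.78): 12.9 mi
C (17.26, -8.12): 18.6 mi
E (-14.37, 15.84): 22.3 mi

F, D, B, A, C, E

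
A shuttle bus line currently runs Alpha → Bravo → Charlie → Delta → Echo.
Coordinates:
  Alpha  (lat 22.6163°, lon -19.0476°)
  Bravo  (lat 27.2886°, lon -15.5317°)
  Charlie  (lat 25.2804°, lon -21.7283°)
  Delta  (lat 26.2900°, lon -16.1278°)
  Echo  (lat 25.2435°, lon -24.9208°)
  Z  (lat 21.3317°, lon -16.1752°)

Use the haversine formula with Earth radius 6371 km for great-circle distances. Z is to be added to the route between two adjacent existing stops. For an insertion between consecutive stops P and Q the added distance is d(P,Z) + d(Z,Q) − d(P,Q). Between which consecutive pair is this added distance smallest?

between Alpha and Bravo

Added distance for inserting Z between each consecutive pair:
Alpha–Bravo: 365.6 km
Bravo–Charlie: 725.8 km
Charlie–Delta: 696.6 km
Delta–Echo: 656.5 km
Smallest added distance is 365.6 km, inserting between Alpha and Bravo.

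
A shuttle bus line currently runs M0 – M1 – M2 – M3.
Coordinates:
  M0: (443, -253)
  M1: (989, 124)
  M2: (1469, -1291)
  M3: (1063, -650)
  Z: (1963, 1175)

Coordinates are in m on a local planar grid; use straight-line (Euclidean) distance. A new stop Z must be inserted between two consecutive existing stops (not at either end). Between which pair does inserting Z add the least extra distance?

between M1 and M2

Added distance for inserting Z between each consecutive pair:
M0–M1: 2855.0 m
M1–M2: 2453.7 m
M2–M3: 3791.1 m
Smallest added distance is 2453.7 m, inserting between M1 and M2.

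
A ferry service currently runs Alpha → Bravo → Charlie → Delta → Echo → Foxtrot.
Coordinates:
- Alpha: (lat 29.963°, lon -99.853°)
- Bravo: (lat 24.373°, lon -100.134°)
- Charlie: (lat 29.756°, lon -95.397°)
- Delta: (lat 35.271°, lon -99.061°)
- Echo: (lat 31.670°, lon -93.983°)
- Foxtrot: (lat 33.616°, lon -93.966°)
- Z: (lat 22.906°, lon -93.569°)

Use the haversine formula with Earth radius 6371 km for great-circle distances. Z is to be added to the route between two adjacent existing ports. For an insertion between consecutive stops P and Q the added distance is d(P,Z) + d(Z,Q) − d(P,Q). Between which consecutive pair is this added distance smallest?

between Bravo and Charlie

Added distance for inserting Z between each consecutive pair:
Alpha–Bravo: 1069.2 km
Bravo–Charlie: 711.1 km
Charlie–Delta: 1554.5 km
Delta–Echo: 1831.4 km
Echo–Foxtrot: 1950.5 km
Smallest added distance is 711.1 km, inserting between Bravo and Charlie.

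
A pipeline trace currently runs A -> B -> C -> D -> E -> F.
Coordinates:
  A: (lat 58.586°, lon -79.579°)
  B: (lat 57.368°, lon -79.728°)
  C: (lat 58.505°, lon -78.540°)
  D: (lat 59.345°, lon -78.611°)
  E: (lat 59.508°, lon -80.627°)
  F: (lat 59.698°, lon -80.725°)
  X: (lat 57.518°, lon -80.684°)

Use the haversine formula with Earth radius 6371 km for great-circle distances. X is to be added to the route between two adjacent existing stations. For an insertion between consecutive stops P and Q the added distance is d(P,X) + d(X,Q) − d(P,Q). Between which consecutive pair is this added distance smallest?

between A and B

Added distance for inserting X between each consecutive pair:
A–B: 59.3 km
B–C: 82.3 km
C–D: 310.1 km
D–E: 342.1 km
E–F: 441.9 km
Smallest added distance is 59.3 km, inserting between A and B.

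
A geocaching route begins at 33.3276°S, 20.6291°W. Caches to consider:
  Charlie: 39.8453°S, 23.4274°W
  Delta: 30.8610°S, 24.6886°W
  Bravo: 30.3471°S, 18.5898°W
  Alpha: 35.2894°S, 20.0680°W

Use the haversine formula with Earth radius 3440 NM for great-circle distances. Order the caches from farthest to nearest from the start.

Distance from the start at 33.3276°S, 20.6291°W to each:
Charlie 39.8453°S, 23.4274°W: 413.9 NM
Delta 30.8610°S, 24.6886°W: 254.1 NM
Bravo 30.3471°S, 18.5898°W: 207.0 NM
Alpha 35.2894°S, 20.0680°W: 121.0 NM

Charlie, Delta, Bravo, Alpha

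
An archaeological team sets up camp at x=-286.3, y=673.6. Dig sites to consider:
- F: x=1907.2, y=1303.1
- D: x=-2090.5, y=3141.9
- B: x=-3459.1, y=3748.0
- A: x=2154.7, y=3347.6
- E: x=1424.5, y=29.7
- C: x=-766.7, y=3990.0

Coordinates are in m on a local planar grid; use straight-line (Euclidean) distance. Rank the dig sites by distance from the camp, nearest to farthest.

Distances from the camp:
E x=1424.5, y=29.7: 1828.0 m
F x=1907.2, y=1303.1: 2282.0 m
D x=-2090.5, y=3141.9: 3057.4 m
C x=-766.7, y=3990.0: 3351.0 m
A x=2154.7, y=3347.6: 3620.6 m
B x=-3459.1, y=3748.0: 4418.0 m

E, F, D, C, A, B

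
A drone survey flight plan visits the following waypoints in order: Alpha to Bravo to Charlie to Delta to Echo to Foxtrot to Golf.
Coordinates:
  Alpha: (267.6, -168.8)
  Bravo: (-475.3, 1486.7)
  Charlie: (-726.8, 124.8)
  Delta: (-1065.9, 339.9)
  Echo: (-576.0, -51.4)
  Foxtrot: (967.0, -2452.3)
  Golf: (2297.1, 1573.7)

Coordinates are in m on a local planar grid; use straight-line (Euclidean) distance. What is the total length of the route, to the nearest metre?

Leg distances:
Alpha→Bravo: 1814.5 m  (cumulative 1814.5 m)
Bravo→Charlie: 1384.9 m  (cumulative 3199.5 m)
Charlie→Delta: 401.6 m  (cumulative 3601.0 m)
Delta→Echo: 627.0 m  (cumulative 4228.0 m)
Echo→Foxtrot: 2854.0 m  (cumulative 7082.0 m)
Foxtrot→Golf: 4240.0 m  (cumulative 11322.0 m)
Total route length ≈ 11322 m.

11322 m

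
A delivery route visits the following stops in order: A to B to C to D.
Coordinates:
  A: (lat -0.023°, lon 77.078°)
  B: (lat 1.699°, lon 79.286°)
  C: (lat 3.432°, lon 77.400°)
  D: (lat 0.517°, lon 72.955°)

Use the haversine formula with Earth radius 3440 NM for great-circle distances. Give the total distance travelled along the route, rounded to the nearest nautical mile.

Leg distances:
A→B: 168.1 NM  (cumulative 168.1 NM)
B→C: 153.7 NM  (cumulative 321.8 NM)
C→D: 319.0 NM  (cumulative 640.8 NM)
Total route length ≈ 641 NM.

641 NM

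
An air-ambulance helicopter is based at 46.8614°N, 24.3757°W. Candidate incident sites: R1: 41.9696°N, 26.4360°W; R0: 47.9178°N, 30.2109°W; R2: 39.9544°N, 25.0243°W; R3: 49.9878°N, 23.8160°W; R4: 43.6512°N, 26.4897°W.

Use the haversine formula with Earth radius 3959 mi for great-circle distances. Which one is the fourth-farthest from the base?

R4

Distances from the base (46.8614°N, 24.3757°W):
R2: 478.4 mi
R1: 352.9 mi
R0: 282.5 mi
R4: 244.5 mi
R3: 217.5 mi
The fourth-farthest is R4 at 244.5 mi.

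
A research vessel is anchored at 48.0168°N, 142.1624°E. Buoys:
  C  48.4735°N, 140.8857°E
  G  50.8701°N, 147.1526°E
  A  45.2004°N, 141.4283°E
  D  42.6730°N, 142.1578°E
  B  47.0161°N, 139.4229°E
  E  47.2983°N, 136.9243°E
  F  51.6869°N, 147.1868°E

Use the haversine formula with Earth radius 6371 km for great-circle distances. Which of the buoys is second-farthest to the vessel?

F

Distance to each, sorted:
D: 594.2 km
F: 544.1 km
G: 480.3 km
E: 400.3 km
A: 318.1 km
B: 233.9 km
C: 107.3 km
The second-farthest is F at 544.1 km.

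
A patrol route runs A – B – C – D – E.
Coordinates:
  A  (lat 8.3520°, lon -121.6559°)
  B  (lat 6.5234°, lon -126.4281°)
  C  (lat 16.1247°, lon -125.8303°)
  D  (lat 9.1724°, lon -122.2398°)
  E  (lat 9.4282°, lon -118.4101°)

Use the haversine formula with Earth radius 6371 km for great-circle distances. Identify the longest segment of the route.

B–C

Leg distances:
A→B: 564.1 km
B→C: 1069.6 km
C→D: 865.5 km
D→E: 421.2 km
The longest leg is B–C at 1069.6 km.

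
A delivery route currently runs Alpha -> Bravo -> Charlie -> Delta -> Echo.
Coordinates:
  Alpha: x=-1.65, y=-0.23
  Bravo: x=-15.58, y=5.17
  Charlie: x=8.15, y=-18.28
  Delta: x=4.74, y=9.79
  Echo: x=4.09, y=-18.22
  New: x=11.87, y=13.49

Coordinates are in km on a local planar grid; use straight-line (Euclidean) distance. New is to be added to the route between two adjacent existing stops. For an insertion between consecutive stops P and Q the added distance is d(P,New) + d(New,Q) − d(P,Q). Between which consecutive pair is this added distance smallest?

Added distance for inserting New between each consecutive pair:
Alpha–Bravo: 33.0 km
Bravo–Charlie: 27.3 km
Charlie–Delta: 11.7 km
Delta–Echo: 12.7 km
Smallest added distance is 11.7 km, inserting between Charlie and Delta.

between Charlie and Delta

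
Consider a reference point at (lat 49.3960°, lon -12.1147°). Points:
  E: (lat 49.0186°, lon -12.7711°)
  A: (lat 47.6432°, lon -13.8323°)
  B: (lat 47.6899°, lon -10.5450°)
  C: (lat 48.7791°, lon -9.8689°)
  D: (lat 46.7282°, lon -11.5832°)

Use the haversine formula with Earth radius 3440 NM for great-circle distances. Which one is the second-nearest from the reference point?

C

Distance to each, sorted:
E: 34.3 NM
C: 95.8 NM
B: 119.9 NM
A: 125.5 NM
D: 161.6 NM
The second-nearest is C at 95.8 NM.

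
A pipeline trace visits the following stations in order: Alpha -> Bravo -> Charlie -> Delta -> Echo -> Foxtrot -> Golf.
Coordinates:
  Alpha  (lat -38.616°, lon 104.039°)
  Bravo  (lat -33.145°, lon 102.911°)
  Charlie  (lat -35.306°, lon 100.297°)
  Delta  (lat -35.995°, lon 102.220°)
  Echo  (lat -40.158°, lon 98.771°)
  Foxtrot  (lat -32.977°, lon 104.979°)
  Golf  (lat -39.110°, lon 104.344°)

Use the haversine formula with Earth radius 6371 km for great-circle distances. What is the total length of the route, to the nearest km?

Leg distances:
Alpha→Bravo: 616.8 km  (cumulative 616.8 km)
Bravo→Charlie: 339.8 km  (cumulative 956.6 km)
Charlie→Delta: 189.9 km  (cumulative 1146.5 km)
Delta→Echo: 552.5 km  (cumulative 1699.0 km)
Echo→Foxtrot: 971.5 km  (cumulative 2670.5 km)
Foxtrot→Golf: 684.3 km  (cumulative 3354.8 km)
Total route length ≈ 3355 km.

3355 km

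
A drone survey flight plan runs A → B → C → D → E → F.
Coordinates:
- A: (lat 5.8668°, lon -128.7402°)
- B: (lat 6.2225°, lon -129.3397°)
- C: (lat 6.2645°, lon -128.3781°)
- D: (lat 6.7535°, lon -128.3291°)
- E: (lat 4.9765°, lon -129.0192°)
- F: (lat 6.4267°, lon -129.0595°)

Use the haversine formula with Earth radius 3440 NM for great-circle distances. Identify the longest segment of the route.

D–E

Leg distances:
A→B: 41.7 NM
B→C: 57.4 NM
C→D: 29.5 NM
D→E: 114.4 NM
E→F: 87.1 NM
The longest leg is D–E at 114.4 NM.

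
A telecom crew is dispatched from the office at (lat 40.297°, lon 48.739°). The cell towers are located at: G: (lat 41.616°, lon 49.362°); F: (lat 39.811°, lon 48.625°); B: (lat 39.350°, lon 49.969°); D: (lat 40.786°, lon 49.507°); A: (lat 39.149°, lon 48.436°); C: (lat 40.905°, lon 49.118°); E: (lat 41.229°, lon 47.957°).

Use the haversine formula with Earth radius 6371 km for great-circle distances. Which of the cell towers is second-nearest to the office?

C

Distance to each, sorted:
F: 54.9 km
C: 74.8 km
D: 84.7 km
E: 122.8 km
A: 130.3 km
B: 148.7 km
G: 155.7 km
The second-nearest is C at 74.8 km.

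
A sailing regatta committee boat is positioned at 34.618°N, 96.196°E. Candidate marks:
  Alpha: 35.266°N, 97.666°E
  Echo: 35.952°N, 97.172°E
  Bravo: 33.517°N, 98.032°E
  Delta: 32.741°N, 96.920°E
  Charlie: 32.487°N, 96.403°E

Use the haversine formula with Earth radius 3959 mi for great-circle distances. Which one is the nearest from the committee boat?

Alpha

Distance to each, sorted:
Alpha: 94.5 mi
Echo: 107.4 mi
Bravo: 129.7 mi
Delta: 136.2 mi
Charlie: 147.7 mi
The nearest is Alpha at 94.5 mi.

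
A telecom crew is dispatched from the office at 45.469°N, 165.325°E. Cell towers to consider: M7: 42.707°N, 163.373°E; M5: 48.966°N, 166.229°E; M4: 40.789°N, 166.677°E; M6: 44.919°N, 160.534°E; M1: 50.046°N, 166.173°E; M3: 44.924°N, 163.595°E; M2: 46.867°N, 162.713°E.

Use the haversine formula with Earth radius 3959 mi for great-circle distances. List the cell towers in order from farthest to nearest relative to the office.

M4, M1, M5, M6, M7, M2, M3

Distances from the office:
M4 40.789°N, 166.677°E: 330.5 mi
M1 50.046°N, 166.173°E: 318.7 mi
M5 48.966°N, 166.229°E: 245.3 mi
M6 44.919°N, 160.534°E: 236.3 mi
M7 42.707°N, 163.373°E: 214.0 mi
M2 46.867°N, 162.713°E: 158.0 mi
M3 44.924°N, 163.595°E: 92.3 mi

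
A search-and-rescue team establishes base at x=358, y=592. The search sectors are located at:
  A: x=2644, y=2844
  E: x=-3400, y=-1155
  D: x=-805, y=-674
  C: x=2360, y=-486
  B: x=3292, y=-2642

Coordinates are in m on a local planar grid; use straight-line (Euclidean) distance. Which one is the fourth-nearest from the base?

Distances from the base (x=358, y=592):
D: 1719.1 m
C: 2273.8 m
A: 3208.9 m
E: 4144.2 m
B: 4366.6 m
The fourth-nearest is E at 4144.2 m.

E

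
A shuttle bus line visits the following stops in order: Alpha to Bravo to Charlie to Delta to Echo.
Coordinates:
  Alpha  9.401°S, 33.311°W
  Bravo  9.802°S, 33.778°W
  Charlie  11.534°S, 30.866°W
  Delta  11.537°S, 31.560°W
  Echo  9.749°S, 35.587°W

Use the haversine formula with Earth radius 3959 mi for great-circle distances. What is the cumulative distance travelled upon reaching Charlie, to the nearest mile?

273 mi

Leg distances:
Alpha→Bravo: 42.2 mi  (cumulative 42.2 mi)
Bravo→Charlie: 231.1 mi  (cumulative 273.3 mi)
Cumulative distance at Charlie ≈ 273 mi.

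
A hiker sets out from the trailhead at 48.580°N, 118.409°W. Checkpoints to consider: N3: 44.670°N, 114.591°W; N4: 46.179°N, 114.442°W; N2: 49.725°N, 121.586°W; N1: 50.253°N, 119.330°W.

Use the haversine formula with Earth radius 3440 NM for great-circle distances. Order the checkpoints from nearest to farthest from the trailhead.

N1, N2, N4, N3

Distance from the trailhead at 48.580°N, 118.409°W to each:
N1 50.253°N, 119.330°W: 106.7 NM
N2 49.725°N, 121.586°W: 142.4 NM
N4 46.179°N, 114.442°W: 216.3 NM
N3 44.670°N, 114.591°W: 282.6 NM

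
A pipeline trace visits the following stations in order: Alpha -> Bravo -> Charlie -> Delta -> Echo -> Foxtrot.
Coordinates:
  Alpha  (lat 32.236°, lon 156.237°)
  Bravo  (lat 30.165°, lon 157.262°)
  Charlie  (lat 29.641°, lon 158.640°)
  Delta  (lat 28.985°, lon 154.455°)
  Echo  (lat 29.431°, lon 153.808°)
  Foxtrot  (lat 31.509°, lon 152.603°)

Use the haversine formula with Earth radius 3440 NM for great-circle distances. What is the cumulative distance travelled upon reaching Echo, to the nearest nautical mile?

Leg distances:
Alpha→Bravo: 135.0 NM  (cumulative 135.0 NM)
Bravo→Charlie: 78.3 NM  (cumulative 213.3 NM)
Charlie→Delta: 222.6 NM  (cumulative 435.9 NM)
Delta→Echo: 43.2 NM  (cumulative 479.1 NM)
Cumulative distance at Echo ≈ 479 NM.

479 NM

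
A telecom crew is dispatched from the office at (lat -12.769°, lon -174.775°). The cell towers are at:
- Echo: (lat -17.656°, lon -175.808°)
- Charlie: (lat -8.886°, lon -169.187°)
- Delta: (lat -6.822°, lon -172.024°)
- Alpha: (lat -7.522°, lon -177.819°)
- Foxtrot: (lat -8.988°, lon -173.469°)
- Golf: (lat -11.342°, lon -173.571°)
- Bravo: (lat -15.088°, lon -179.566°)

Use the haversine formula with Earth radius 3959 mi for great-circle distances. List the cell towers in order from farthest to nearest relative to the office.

Computing each great-circle distance from (lat -12.769°, lon -174.775°):
Charlie (lat -8.886°, lon -169.187°): 464.5 mi
Delta (lat -6.822°, lon -172.024°): 451.6 mi
Alpha (lat -7.522°, lon -177.819°): 417.5 mi
Bravo (lat -15.088°, lon -179.566°): 359.0 mi
Echo (lat -17.656°, lon -175.808°): 344.6 mi
Foxtrot (lat -8.988°, lon -173.469°): 275.9 mi
Golf (lat -11.342°, lon -173.571°): 127.8 mi

Charlie, Delta, Alpha, Bravo, Echo, Foxtrot, Golf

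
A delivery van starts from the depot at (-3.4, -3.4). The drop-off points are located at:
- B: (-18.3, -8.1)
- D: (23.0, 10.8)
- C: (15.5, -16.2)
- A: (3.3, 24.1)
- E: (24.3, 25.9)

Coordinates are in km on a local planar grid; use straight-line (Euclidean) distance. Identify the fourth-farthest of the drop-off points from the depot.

C

Distances from the depot ((-3.4, -3.4)):
E: 40.3 km
D: 30.0 km
A: 28.3 km
C: 22.8 km
B: 15.6 km
The fourth-farthest is C at 22.8 km.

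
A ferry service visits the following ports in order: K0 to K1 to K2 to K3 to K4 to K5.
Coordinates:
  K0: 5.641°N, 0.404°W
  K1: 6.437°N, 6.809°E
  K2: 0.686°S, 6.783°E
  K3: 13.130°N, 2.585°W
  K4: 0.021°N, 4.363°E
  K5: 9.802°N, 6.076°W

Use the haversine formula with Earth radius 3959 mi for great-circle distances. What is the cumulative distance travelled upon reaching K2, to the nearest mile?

Leg distances:
K0→K1: 498.7 mi  (cumulative 498.7 mi)
K1→K2: 492.2 mi  (cumulative 990.9 mi)
Cumulative distance at K2 ≈ 991 mi.

991 mi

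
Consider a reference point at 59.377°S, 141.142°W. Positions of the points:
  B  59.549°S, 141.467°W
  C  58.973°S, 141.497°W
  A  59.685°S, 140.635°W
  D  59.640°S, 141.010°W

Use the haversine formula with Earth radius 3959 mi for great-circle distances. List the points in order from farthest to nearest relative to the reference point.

C, A, D, B

Computing each great-circle distance from 59.377°S, 141.142°W:
C 58.973°S, 141.497°W: 30.6 mi
A 59.685°S, 140.635°W: 27.7 mi
D 59.640°S, 141.010°W: 18.8 mi
B 59.549°S, 141.467°W: 16.5 mi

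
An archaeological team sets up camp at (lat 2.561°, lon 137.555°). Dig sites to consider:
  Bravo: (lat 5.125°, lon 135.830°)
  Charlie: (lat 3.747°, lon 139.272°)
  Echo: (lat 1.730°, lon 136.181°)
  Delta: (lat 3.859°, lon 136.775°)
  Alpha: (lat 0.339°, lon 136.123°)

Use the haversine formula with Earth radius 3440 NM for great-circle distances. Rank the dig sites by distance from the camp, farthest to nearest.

Distances from the camp:
Bravo (lat 5.125°, lon 135.830°): 185.4 NM
Alpha (lat 0.339°, lon 136.123°): 158.7 NM
Charlie (lat 3.747°, lon 139.272°): 125.2 NM
Echo (lat 1.730°, lon 136.181°): 96.4 NM
Delta (lat 3.859°, lon 136.775°): 90.9 NM

Bravo, Alpha, Charlie, Echo, Delta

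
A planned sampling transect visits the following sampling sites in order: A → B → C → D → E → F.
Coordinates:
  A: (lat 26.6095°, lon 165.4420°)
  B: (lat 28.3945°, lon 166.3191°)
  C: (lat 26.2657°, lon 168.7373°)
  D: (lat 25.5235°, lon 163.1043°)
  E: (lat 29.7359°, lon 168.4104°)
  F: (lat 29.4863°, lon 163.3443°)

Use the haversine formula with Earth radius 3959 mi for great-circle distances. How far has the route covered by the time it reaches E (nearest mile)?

Leg distances:
A→B: 134.5 mi  (cumulative 134.5 mi)
B→C: 209.0 mi  (cumulative 343.5 mi)
C→D: 353.9 mi  (cumulative 697.4 mi)
D→E: 436.0 mi  (cumulative 1133.4 mi)
Cumulative distance at E ≈ 1133 mi.

1133 mi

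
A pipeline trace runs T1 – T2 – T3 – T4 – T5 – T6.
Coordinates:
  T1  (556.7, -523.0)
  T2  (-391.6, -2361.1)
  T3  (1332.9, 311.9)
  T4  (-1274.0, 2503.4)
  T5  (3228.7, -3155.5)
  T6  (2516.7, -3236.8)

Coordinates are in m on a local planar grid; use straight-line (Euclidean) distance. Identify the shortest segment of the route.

T5–T6

Leg distances:
T1→T2: 2068.3 m
T2→T3: 3181.0 m
T3→T4: 3405.7 m
T4→T5: 7231.7 m
T5→T6: 716.6 m
The shortest leg is T5–T6 at 716.6 m.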